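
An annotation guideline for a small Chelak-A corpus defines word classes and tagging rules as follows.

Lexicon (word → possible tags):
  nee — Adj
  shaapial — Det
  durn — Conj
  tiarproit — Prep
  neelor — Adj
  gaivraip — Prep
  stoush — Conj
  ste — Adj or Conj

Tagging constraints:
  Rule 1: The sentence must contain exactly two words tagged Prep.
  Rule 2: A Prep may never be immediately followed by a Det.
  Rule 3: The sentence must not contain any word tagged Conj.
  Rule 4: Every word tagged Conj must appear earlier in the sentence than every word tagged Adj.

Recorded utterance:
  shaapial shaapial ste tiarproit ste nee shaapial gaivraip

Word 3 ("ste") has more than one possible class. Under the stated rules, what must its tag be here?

Candidates per position — 1:shaapial {Det}; 2:shaapial {Det}; 3:ste {Adj,Conj}; 4:tiarproit {Prep}; 5:ste {Adj,Conj}; 6:nee {Adj}; 7:shaapial {Det}; 8:gaivraip {Prep}.
If word 3 were Conj, no tagging could satisfy rule 3; so word 3 is Adj.
If word 5 were Conj, no tagging could satisfy rule 3; so word 5 is Adj.
That leaves exactly one tagging: Det Det Adj Prep Adj Adj Det Prep.
Verifying each rule — rule 1 ✓; rule 2 ✓; rule 3 ✓; rule 4 ✓.

Adj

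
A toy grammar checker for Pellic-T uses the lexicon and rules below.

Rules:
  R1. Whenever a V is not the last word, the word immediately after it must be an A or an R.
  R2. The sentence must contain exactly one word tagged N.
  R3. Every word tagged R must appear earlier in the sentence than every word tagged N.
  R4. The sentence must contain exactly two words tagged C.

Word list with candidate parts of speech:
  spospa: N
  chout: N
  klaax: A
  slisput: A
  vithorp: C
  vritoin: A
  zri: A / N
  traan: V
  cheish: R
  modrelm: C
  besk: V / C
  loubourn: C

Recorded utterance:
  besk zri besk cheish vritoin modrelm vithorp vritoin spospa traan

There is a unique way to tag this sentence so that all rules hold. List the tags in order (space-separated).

V A V R A C C A N V

Candidates per position — 1:besk {V,C}; 2:zri {A,N}; 3:besk {V,C}; 4:cheish {R}; 5:vritoin {A}; 6:modrelm {C}; 7:vithorp {C}; 8:vritoin {A}; 9:spospa {N}; 10:traan {V}.
Word 1 cannot be C — rule 4 would then fail for every completion. It is V.
Word 2 cannot be N — rule 1 would then fail for every completion. It is A.
Word 3 cannot be C — rule 4 would then fail for every completion. It is V.
The unique satisfying tagging is: V A V R A C C A N V.
Checking: rule 1 ok; rule 2 ok; rule 3 ok; rule 4 ok.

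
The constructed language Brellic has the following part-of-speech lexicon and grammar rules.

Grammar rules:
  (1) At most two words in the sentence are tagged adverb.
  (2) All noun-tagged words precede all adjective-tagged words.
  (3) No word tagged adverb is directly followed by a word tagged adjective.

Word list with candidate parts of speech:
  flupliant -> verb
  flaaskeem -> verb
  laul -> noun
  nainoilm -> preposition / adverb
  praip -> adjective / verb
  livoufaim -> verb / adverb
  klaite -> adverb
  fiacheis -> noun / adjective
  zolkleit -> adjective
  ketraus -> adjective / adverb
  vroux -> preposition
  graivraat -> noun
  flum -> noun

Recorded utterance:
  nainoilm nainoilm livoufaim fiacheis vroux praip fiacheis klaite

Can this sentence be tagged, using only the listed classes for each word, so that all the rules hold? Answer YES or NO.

Candidates per position — 1:nainoilm {preposition,adverb}; 2:nainoilm {preposition,adverb}; 3:livoufaim {verb,adverb}; 4:fiacheis {noun,adjective}; 5:vroux {preposition}; 6:praip {adjective,verb}; 7:fiacheis {noun,adjective}; 8:klaite {adverb}.
One satisfying assignment: preposition preposition verb noun preposition adjective adjective adverb.
Checking: rule 1 ok; rule 2 ok; rule 3 ok.

YES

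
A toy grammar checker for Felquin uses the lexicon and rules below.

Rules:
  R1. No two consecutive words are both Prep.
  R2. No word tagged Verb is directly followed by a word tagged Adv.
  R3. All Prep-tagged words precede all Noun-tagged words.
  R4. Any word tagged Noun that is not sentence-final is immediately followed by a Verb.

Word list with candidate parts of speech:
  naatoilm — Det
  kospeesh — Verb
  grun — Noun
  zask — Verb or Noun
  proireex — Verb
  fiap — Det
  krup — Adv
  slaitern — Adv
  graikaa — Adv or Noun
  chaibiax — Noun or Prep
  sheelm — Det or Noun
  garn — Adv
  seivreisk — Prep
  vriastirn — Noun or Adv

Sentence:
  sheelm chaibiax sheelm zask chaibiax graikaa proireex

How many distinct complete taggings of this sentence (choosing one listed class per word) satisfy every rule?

Candidates per position — 1:sheelm {Det,Noun}; 2:chaibiax {Noun,Prep}; 3:sheelm {Det,Noun}; 4:zask {Verb,Noun}; 5:chaibiax {Noun,Prep}; 6:graikaa {Adv,Noun}; 7:proireex {Verb}.
There are 64 candidate sequences in total.
The sequences that satisfy every rule: Det Prep Det Verb Prep Adv Verb; Det Prep Det Verb Prep Noun Verb.
Count = 2.

2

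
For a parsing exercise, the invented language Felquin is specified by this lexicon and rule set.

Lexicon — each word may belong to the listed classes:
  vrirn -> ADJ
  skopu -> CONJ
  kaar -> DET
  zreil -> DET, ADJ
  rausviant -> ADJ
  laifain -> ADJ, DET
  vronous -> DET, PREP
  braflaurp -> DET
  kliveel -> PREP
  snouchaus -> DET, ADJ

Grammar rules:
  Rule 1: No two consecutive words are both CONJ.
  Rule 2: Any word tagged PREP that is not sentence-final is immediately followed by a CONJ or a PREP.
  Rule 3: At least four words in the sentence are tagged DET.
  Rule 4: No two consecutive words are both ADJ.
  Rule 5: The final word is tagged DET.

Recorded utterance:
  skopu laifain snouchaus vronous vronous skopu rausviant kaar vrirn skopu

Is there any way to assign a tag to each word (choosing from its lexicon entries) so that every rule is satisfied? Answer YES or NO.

Candidates per position — 1:skopu {CONJ}; 2:laifain {ADJ,DET}; 3:snouchaus {DET,ADJ}; 4:vronous {DET,PREP}; 5:vronous {DET,PREP}; 6:skopu {CONJ}; 7:rausviant {ADJ}; 8:kaar {DET}; 9:vrirn {ADJ}; 10:skopu {CONJ}.
Rule 5 cannot be satisfied by any choice of tags from the lexicon.
So there is no consistent tagging.

NO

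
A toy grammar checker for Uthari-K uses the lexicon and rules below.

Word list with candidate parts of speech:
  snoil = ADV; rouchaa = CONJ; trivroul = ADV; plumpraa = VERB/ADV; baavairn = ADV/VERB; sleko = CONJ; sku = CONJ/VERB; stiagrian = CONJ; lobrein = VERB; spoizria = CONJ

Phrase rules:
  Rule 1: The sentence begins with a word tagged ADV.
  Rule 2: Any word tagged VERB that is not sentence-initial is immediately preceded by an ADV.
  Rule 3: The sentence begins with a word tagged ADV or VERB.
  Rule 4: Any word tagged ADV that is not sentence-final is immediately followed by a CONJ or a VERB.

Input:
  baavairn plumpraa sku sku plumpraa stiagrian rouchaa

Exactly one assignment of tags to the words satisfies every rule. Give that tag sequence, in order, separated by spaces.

Candidates per position — 1:baavairn {ADV,VERB}; 2:plumpraa {VERB,ADV}; 3:sku {CONJ,VERB}; 4:sku {CONJ,VERB}; 5:plumpraa {VERB,ADV}; 6:stiagrian {CONJ}; 7:rouchaa {CONJ}.
At position 1, choosing VERB makes rule 1 impossible to satisfy; hence ADV.
At position 2, choosing ADV makes rule 4 impossible to satisfy; hence VERB.
At position 3, choosing VERB makes rule 2 impossible to satisfy; hence CONJ.
At position 4, choosing VERB makes rule 2 impossible to satisfy; hence CONJ.
At position 5, choosing VERB makes rule 2 impossible to satisfy; hence ADV.
The unique satisfying tagging is: ADV VERB CONJ CONJ ADV CONJ CONJ.
Check: rule 1 satisfied; rule 2 satisfied; rule 3 satisfied; rule 4 satisfied.

ADV VERB CONJ CONJ ADV CONJ CONJ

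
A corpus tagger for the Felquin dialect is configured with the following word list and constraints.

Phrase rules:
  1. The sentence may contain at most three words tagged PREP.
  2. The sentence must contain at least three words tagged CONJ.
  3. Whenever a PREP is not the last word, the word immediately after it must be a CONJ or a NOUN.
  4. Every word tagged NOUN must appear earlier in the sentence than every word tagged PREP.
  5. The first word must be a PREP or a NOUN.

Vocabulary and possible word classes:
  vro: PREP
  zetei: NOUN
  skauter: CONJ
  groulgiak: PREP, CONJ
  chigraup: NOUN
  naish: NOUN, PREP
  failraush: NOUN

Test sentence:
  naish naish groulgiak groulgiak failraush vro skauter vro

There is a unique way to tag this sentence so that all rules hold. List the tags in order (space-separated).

Candidates per position — 1:naish {NOUN,PREP}; 2:naish {NOUN,PREP}; 3:groulgiak {PREP,CONJ}; 4:groulgiak {PREP,CONJ}; 5:failraush {NOUN}; 6:vro {PREP}; 7:skauter {CONJ}; 8:vro {PREP}.
At position 1, choosing PREP makes rule 4 impossible to satisfy; hence NOUN.
At position 2, choosing PREP makes rule 4 impossible to satisfy; hence NOUN.
At position 3, choosing PREP makes rule 2 impossible to satisfy; hence CONJ.
At position 4, choosing PREP makes rule 2 impossible to satisfy; hence CONJ.
The unique satisfying tagging is: NOUN NOUN CONJ CONJ NOUN PREP CONJ PREP.
Verifying each rule — rule 1 holds; rule 2 holds; rule 3 holds; rule 4 holds; rule 5 holds.

NOUN NOUN CONJ CONJ NOUN PREP CONJ PREP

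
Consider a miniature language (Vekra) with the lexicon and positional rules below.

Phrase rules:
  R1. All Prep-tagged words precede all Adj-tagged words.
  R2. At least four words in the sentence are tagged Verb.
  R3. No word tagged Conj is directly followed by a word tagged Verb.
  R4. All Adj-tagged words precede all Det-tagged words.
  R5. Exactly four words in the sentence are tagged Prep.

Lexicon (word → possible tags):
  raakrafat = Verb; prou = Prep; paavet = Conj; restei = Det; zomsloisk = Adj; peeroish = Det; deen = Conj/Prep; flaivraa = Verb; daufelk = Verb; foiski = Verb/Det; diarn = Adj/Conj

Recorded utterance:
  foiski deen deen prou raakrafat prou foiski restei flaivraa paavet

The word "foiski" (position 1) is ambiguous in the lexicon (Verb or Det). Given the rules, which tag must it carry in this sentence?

Candidates per position — 1:foiski {Verb,Det}; 2:deen {Conj,Prep}; 3:deen {Conj,Prep}; 4:prou {Prep}; 5:raakrafat {Verb}; 6:prou {Prep}; 7:foiski {Verb,Det}; 8:restei {Det}; 9:flaivraa {Verb}; 10:paavet {Conj}.
At position 1, choosing Det makes rule 2 impossible to satisfy; hence Verb.
At position 2, choosing Conj makes rule 5 impossible to satisfy; hence Prep.
At position 3, choosing Conj makes rule 5 impossible to satisfy; hence Prep.
At position 7, choosing Det makes rule 2 impossible to satisfy; hence Verb.
That leaves exactly one tagging: Verb Prep Prep Prep Verb Prep Verb Det Verb Conj.
Check: rule 1 ✓; rule 2 ✓; rule 3 ✓; rule 4 ✓; rule 5 ✓.

Verb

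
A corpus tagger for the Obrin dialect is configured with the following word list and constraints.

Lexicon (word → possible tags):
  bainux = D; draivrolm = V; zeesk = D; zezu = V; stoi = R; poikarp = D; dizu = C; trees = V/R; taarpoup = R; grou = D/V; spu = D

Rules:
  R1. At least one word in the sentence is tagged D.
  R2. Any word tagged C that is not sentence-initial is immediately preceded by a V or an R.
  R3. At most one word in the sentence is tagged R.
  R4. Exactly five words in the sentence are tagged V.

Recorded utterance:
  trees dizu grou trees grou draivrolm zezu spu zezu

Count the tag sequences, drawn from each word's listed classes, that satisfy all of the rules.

5

Candidates per position — 1:trees {V,R}; 2:dizu {C}; 3:grou {D,V}; 4:trees {V,R}; 5:grou {D,V}; 6:draivrolm {V}; 7:zezu {V}; 8:spu {D}; 9:zezu {V}.
There are 16 candidate sequences in total.
The sequences that satisfy every rule: V C D V D V V D V; V C D R V V V D V; V C V R D V V D V; R C D V V V V D V; R C V V D V V D V.
Count = 5.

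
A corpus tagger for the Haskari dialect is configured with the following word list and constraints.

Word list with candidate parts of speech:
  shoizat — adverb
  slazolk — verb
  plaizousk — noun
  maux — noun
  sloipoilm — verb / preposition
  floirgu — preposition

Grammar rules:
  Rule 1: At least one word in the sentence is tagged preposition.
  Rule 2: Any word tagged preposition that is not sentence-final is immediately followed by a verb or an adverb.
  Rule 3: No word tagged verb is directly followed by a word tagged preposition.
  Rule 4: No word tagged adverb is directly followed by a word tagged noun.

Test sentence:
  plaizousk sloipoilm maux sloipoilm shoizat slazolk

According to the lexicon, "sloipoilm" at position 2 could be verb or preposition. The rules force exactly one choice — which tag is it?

Candidates per position — 1:plaizousk {noun}; 2:sloipoilm {verb,preposition}; 3:maux {noun}; 4:sloipoilm {verb,preposition}; 5:shoizat {adverb}; 6:slazolk {verb}.
Word 2 cannot be preposition — rule 2 would then fail for every completion. It is verb.
Word 4 cannot be verb — rule 1 would then fail for every completion. It is preposition.
So the tagging must be: noun verb noun preposition adverb verb.
Checking: rule 1 ✓; rule 2 ✓; rule 3 ✓; rule 4 ✓.

verb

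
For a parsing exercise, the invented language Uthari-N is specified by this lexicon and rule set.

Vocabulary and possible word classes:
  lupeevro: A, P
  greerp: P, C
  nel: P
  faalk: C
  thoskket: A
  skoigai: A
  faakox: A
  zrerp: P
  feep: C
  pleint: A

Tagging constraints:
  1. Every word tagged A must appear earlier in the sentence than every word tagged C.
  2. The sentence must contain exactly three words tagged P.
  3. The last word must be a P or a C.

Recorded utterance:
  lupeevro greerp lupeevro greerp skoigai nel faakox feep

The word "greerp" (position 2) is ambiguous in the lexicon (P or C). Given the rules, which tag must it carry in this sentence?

P

Candidates per position — 1:lupeevro {A,P}; 2:greerp {P,C}; 3:lupeevro {A,P}; 4:greerp {P,C}; 5:skoigai {A}; 6:nel {P}; 7:faakox {A}; 8:feep {C}.
Position 2: C is ruled out by rule 1; that leaves P.
Position 4: C is ruled out by rule 1; that leaves P.
Position 1: P is ruled out by rule 2; that leaves A.
Position 3: P is ruled out by rule 2; that leaves A.
So the tagging must be: A P A P A P A C.
Rule-by-rule: rule 1 ✓; rule 2 ✓; rule 3 ✓.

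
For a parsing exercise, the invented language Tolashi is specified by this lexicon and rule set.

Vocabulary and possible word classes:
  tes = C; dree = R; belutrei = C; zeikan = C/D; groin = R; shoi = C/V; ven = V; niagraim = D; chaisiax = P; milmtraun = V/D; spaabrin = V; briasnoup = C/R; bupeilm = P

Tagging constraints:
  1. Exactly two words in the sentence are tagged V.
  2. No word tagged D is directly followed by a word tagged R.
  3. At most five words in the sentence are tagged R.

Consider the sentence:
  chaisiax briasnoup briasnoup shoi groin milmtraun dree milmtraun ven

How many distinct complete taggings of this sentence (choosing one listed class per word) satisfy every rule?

4

Candidates per position — 1:chaisiax {P}; 2:briasnoup {C,R}; 3:briasnoup {C,R}; 4:shoi {C,V}; 5:groin {R}; 6:milmtraun {V,D}; 7:dree {R}; 8:milmtraun {V,D}; 9:ven {V}.
There are 32 candidate sequences in total.
The sequences that satisfy every rule: P C C C R V R D V; P C R C R V R D V; P R C C R V R D V; P R R C R V R D V.
Count = 4.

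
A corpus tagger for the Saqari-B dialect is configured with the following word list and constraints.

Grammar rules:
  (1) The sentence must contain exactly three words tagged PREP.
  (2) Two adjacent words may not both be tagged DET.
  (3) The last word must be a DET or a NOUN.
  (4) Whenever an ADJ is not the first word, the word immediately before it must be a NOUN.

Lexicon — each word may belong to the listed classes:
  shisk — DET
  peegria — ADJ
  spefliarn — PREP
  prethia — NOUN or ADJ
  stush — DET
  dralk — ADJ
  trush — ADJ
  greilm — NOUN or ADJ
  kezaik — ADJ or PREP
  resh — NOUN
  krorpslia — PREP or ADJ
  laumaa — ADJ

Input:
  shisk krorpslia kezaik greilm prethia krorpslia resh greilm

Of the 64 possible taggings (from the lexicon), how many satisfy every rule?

Candidates per position — 1:shisk {DET}; 2:krorpslia {PREP,ADJ}; 3:kezaik {ADJ,PREP}; 4:greilm {NOUN,ADJ}; 5:prethia {NOUN,ADJ}; 6:krorpslia {PREP,ADJ}; 7:resh {NOUN}; 8:greilm {NOUN,ADJ}.
There are 64 candidate sequences in total.
The sequences that satisfy every rule: DET PREP PREP NOUN NOUN PREP NOUN NOUN; DET PREP PREP NOUN ADJ PREP NOUN NOUN.
Count = 2.

2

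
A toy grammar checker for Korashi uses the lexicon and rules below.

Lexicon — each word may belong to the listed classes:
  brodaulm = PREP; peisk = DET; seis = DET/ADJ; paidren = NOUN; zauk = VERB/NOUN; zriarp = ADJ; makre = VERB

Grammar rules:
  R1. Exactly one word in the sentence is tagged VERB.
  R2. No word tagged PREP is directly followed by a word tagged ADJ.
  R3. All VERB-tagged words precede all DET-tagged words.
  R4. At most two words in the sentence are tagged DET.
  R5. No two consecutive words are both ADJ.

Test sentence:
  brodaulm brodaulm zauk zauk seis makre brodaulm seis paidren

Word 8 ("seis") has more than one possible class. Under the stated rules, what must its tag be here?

Candidates per position — 1:brodaulm {PREP}; 2:brodaulm {PREP}; 3:zauk {VERB,NOUN}; 4:zauk {VERB,NOUN}; 5:seis {DET,ADJ}; 6:makre {VERB}; 7:brodaulm {PREP}; 8:seis {DET,ADJ}; 9:paidren {NOUN}.
If word 3 were VERB, no tagging could satisfy rule 1; so word 3 is NOUN.
If word 4 were VERB, no tagging could satisfy rule 1; so word 4 is NOUN.
If word 5 were DET, no tagging could satisfy rule 3; so word 5 is ADJ.
If word 8 were ADJ, no tagging could satisfy rule 2; so word 8 is DET.
The unique satisfying tagging is: PREP PREP NOUN NOUN ADJ VERB PREP DET NOUN.
Verifying each rule — rule 1 ok; rule 2 ok; rule 3 ok; rule 4 ok; rule 5 ok.

DET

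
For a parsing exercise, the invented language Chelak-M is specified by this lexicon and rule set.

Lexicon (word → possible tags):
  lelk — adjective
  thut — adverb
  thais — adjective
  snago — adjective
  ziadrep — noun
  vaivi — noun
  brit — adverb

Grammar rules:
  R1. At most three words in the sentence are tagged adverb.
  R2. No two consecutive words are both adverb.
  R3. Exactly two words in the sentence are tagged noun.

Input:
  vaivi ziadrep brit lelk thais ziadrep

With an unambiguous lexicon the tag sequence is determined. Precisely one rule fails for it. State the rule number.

3

Fixed tagging: noun noun adverb adjective adjective noun.
Checking each rule: R1 holds, R2 holds, R3 violated.
Only rule 3 fails.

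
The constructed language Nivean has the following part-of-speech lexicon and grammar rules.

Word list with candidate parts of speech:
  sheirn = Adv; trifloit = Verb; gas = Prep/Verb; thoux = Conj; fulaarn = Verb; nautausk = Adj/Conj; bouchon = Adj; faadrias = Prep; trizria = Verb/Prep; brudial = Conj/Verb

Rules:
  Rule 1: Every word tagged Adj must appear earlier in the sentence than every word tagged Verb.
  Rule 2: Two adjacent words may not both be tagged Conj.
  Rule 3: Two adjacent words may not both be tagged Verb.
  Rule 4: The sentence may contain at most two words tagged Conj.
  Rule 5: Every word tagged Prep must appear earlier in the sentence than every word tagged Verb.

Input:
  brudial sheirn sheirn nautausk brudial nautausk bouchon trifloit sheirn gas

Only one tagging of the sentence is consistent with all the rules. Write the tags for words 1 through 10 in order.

Candidates per position — 1:brudial {Conj,Verb}; 2:sheirn {Adv}; 3:sheirn {Adv}; 4:nautausk {Adj,Conj}; 5:brudial {Conj,Verb}; 6:nautausk {Adj,Conj}; 7:bouchon {Adj}; 8:trifloit {Verb}; 9:sheirn {Adv}; 10:gas {Prep,Verb}.
At position 1, choosing Verb makes rule 1 impossible to satisfy; hence Conj.
At position 5, choosing Verb makes rule 1 impossible to satisfy; hence Conj.
At position 6, choosing Conj makes rule 2 impossible to satisfy; hence Adj.
At position 10, choosing Prep makes rule 5 impossible to satisfy; hence Verb.
At position 4, choosing Conj makes rule 2 impossible to satisfy; hence Adj.
The only consistent sequence is: Conj Adv Adv Adj Conj Adj Adj Verb Adv Verb.
Checking: rule 1 ✓; rule 2 ✓; rule 3 ✓; rule 4 ✓; rule 5 ✓.

Conj Adv Adv Adj Conj Adj Adj Verb Adv Verb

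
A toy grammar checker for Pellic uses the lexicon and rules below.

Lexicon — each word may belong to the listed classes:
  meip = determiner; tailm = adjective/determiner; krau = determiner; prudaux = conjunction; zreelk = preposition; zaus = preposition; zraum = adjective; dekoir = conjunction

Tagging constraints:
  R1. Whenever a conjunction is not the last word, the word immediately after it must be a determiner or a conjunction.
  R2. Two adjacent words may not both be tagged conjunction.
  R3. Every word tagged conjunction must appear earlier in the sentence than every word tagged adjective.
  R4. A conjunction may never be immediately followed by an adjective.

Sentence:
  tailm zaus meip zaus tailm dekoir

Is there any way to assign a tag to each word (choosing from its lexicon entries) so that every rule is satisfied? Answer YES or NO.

Candidates per position — 1:tailm {adjective,determiner}; 2:zaus {preposition}; 3:meip {determiner}; 4:zaus {preposition}; 5:tailm {adjective,determiner}; 6:dekoir {conjunction}.
One satisfying assignment: determiner preposition determiner preposition determiner conjunction.
Verifying each rule — rule 1 satisfied; rule 2 satisfied; rule 3 satisfied; rule 4 satisfied.

YES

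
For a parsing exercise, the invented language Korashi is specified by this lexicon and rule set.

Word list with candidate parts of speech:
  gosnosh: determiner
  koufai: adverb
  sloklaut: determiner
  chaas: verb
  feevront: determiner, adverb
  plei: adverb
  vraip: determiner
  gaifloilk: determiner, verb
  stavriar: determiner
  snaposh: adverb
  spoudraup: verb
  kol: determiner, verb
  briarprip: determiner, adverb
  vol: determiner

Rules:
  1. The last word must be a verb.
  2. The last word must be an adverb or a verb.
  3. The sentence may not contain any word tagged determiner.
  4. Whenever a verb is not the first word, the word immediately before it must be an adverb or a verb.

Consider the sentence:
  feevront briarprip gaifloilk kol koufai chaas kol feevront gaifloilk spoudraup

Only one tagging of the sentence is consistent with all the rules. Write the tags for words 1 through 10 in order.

adverb adverb verb verb adverb verb verb adverb verb verb

Candidates per position — 1:feevront {determiner,adverb}; 2:briarprip {determiner,adverb}; 3:gaifloilk {determiner,verb}; 4:kol {determiner,verb}; 5:koufai {adverb}; 6:chaas {verb}; 7:kol {determiner,verb}; 8:feevront {determiner,adverb}; 9:gaifloilk {determiner,verb}; 10:spoudraup {verb}.
Word 1 cannot be determiner — rule 3 would then fail for every completion. It is adverb.
Word 2 cannot be determiner — rule 3 would then fail for every completion. It is adverb.
Word 3 cannot be determiner — rule 3 would then fail for every completion. It is verb.
Word 4 cannot be determiner — rule 3 would then fail for every completion. It is verb.
Word 7 cannot be determiner — rule 3 would then fail for every completion. It is verb.
Word 8 cannot be determiner — rule 3 would then fail for every completion. It is adverb.
Word 9 cannot be determiner — rule 3 would then fail for every completion. It is verb.
The only consistent sequence is: adverb adverb verb verb adverb verb verb adverb verb verb.
Checking: rule 1 holds; rule 2 holds; rule 3 holds; rule 4 holds.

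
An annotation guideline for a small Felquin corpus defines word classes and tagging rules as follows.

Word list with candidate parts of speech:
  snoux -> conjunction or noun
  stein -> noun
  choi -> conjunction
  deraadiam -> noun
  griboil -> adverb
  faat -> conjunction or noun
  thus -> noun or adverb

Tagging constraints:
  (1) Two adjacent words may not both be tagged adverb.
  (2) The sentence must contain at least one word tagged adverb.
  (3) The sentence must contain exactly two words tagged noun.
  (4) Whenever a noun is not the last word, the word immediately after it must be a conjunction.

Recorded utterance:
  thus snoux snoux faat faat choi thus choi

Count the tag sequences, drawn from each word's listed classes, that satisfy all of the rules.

10

Candidates per position — 1:thus {noun,adverb}; 2:snoux {conjunction,noun}; 3:snoux {conjunction,noun}; 4:faat {conjunction,noun}; 5:faat {conjunction,noun}; 6:choi {conjunction}; 7:thus {noun,adverb}; 8:choi {conjunction}.
There are 64 candidate sequences in total.
Checking each against the rules leaves 10 sequences.
Count = 10.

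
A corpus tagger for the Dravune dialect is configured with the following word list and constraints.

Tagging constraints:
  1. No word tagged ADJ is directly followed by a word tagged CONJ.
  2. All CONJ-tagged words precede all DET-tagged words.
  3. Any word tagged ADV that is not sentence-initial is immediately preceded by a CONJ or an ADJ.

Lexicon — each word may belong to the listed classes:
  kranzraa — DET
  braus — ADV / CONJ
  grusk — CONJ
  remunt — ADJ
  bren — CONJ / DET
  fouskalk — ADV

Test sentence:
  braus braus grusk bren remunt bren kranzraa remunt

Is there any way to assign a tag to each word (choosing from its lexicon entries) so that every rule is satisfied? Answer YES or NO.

Candidates per position — 1:braus {ADV,CONJ}; 2:braus {ADV,CONJ}; 3:grusk {CONJ}; 4:bren {CONJ,DET}; 5:remunt {ADJ}; 6:bren {CONJ,DET}; 7:kranzraa {DET}; 8:remunt {ADJ}.
One satisfying assignment: ADV CONJ CONJ DET ADJ DET DET ADJ.
Checking: rule 1 ok; rule 2 ok; rule 3 ok.

YES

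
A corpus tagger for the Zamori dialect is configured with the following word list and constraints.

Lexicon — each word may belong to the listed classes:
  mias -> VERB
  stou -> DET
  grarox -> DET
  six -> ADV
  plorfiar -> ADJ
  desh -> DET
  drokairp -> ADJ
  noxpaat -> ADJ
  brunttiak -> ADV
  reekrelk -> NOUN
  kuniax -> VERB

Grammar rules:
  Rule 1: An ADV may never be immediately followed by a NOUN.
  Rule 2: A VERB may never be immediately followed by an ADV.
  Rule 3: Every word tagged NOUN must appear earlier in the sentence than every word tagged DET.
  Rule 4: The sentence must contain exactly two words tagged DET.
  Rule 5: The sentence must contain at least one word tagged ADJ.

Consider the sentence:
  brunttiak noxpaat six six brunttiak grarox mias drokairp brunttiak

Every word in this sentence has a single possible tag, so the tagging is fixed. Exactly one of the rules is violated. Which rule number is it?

Fixed tagging: ADV ADJ ADV ADV ADV DET VERB ADJ ADV.
Applying the rules: R1 holds, R2 holds, R3 holds, R4 violated, R5 holds.
Only rule 4 fails.

4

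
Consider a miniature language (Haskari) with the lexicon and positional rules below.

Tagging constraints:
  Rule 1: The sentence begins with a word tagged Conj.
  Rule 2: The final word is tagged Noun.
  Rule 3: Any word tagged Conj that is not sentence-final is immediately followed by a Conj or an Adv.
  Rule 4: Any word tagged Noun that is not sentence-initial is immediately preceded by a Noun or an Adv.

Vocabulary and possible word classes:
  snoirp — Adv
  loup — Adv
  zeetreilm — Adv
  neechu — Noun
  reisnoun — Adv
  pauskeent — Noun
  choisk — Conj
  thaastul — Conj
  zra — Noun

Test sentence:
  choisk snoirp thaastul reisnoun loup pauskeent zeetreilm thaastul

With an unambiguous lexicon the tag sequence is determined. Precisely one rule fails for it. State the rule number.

Fixed tagging: Conj Adv Conj Adv Adv Noun Adv Conj.
Checking each rule: R1 holds, R2 violated, R3 holds, R4 holds.
Only rule 2 fails.

2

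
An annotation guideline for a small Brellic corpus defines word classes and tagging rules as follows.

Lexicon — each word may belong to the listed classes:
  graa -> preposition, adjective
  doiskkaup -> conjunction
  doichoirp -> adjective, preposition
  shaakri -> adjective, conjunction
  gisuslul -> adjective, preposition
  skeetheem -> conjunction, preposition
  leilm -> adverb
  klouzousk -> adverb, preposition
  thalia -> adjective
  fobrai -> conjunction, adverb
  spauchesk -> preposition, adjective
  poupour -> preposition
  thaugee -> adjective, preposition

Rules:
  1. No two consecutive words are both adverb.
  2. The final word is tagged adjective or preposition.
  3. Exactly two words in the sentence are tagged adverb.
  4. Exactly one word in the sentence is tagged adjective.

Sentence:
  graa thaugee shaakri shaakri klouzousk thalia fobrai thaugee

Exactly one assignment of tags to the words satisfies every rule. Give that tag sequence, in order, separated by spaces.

Candidates per position — 1:graa {preposition,adjective}; 2:thaugee {adjective,preposition}; 3:shaakri {adjective,conjunction}; 4:shaakri {adjective,conjunction}; 5:klouzousk {adverb,preposition}; 6:thalia {adjective}; 7:fobrai {conjunction,adverb}; 8:thaugee {adjective,preposition}.
Word 1 cannot be adjective — rule 4 would then fail for every completion. It is preposition.
Word 2 cannot be adjective — rule 4 would then fail for every completion. It is preposition.
Word 3 cannot be adjective — rule 4 would then fail for every completion. It is conjunction.
Word 4 cannot be adjective — rule 4 would then fail for every completion. It is conjunction.
Word 5 cannot be preposition — rule 3 would then fail for every completion. It is adverb.
Word 7 cannot be conjunction — rule 3 would then fail for every completion. It is adverb.
Word 8 cannot be adjective — rule 4 would then fail for every completion. It is preposition.
The only consistent sequence is: preposition preposition conjunction conjunction adverb adjective adverb preposition.
Rule-by-rule: rule 1 satisfied; rule 2 satisfied; rule 3 satisfied; rule 4 satisfied.

preposition preposition conjunction conjunction adverb adjective adverb preposition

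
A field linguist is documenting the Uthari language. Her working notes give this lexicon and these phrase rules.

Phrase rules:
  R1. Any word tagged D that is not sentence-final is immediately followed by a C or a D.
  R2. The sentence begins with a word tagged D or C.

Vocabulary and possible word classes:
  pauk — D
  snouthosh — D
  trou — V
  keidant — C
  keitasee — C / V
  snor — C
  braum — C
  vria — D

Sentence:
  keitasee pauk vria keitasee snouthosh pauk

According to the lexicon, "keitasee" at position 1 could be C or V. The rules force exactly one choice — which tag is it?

Candidates per position — 1:keitasee {C,V}; 2:pauk {D}; 3:vria {D}; 4:keitasee {C,V}; 5:snouthosh {D}; 6:pauk {D}.
Position 1: V is ruled out by rule 2; that leaves C.
Position 4: V is ruled out by rule 1; that leaves C.
The unique satisfying tagging is: C D D C D D.
Verifying each rule — rule 1 ok; rule 2 ok.

C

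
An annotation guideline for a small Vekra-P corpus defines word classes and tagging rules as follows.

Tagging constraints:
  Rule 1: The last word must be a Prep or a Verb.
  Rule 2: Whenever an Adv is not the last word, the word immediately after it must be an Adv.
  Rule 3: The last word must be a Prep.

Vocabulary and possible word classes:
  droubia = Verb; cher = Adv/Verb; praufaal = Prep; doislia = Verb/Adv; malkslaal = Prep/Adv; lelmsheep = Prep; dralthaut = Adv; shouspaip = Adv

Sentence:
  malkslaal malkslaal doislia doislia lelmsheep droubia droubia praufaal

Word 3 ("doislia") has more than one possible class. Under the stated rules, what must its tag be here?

Candidates per position — 1:malkslaal {Prep,Adv}; 2:malkslaal {Prep,Adv}; 3:doislia {Verb,Adv}; 4:doislia {Verb,Adv}; 5:lelmsheep {Prep}; 6:droubia {Verb}; 7:droubia {Verb}; 8:praufaal {Prep}.
Word 1 cannot be Adv — rule 2 would then fail for every completion. It is Prep.
Word 2 cannot be Adv — rule 2 would then fail for every completion. It is Prep.
Word 3 cannot be Adv — rule 2 would then fail for every completion. It is Verb.
Word 4 cannot be Adv — rule 2 would then fail for every completion. It is Verb.
That leaves exactly one tagging: Prep Prep Verb Verb Prep Verb Verb Prep.
Checking: rule 1 satisfied; rule 2 satisfied; rule 3 satisfied.

Verb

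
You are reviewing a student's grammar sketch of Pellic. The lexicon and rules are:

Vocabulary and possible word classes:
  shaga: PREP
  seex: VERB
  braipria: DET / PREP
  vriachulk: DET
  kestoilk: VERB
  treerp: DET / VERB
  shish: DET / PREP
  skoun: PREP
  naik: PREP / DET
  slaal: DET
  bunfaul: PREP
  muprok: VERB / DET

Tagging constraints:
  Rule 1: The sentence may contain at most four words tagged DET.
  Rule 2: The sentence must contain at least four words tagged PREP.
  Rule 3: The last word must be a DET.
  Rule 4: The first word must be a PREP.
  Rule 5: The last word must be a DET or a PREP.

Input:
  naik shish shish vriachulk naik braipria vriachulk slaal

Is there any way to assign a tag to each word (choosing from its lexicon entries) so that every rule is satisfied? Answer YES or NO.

Candidates per position — 1:naik {PREP,DET}; 2:shish {DET,PREP}; 3:shish {DET,PREP}; 4:vriachulk {DET}; 5:naik {PREP,DET}; 6:braipria {DET,PREP}; 7:vriachulk {DET}; 8:slaal {DET}.
One satisfying assignment: PREP PREP PREP DET PREP DET DET DET.
Verifying each rule — rule 1 holds; rule 2 holds; rule 3 holds; rule 4 holds; rule 5 holds.

YES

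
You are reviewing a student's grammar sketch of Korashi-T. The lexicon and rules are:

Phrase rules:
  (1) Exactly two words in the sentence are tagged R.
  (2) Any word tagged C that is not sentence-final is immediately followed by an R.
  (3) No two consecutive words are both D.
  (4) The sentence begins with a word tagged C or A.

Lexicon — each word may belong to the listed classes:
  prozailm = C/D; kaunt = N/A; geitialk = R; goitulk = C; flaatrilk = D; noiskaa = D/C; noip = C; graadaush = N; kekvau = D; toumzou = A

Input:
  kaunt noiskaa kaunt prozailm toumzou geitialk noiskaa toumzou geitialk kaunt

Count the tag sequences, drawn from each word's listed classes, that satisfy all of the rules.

Candidates per position — 1:kaunt {N,A}; 2:noiskaa {D,C}; 3:kaunt {N,A}; 4:prozailm {C,D}; 5:toumzou {A}; 6:geitialk {R}; 7:noiskaa {D,C}; 8:toumzou {A}; 9:geitialk {R}; 10:kaunt {N,A}.
There are 64 candidate sequences in total.
The sequences that satisfy every rule: A D N D A R D A R N; A D N D A R D A R A; A D A D A R D A R N; A D A D A R D A R A.
Count = 4.

4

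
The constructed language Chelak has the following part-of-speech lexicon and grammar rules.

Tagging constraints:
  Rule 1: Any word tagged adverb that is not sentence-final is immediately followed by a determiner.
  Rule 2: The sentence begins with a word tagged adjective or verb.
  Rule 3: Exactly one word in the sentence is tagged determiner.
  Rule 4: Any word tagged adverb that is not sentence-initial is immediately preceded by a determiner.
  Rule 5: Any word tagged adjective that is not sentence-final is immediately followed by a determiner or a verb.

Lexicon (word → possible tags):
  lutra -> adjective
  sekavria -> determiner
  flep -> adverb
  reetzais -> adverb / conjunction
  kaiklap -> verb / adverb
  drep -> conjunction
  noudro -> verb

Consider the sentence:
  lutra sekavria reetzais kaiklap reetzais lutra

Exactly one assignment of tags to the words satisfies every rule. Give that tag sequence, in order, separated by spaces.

Candidates per position — 1:lutra {adjective}; 2:sekavria {determiner}; 3:reetzais {adverb,conjunction}; 4:kaiklap {verb,adverb}; 5:reetzais {adverb,conjunction}; 6:lutra {adjective}.
At position 3, choosing adverb makes rule 1 impossible to satisfy; hence conjunction.
At position 4, choosing adverb makes rule 1 impossible to satisfy; hence verb.
At position 5, choosing adverb makes rule 1 impossible to satisfy; hence conjunction.
The only consistent sequence is: adjective determiner conjunction verb conjunction adjective.
Check: rule 1 satisfied; rule 2 satisfied; rule 3 satisfied; rule 4 satisfied; rule 5 satisfied.

adjective determiner conjunction verb conjunction adjective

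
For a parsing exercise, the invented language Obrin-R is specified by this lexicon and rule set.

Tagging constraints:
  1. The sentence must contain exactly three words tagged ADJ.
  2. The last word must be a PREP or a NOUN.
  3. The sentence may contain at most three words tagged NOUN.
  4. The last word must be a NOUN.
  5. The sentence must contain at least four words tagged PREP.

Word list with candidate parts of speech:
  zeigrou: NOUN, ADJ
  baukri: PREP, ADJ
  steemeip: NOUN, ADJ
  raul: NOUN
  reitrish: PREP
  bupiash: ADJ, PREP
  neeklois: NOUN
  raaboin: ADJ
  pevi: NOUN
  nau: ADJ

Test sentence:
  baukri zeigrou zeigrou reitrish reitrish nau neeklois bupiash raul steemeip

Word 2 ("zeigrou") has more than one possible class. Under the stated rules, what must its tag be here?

ADJ

Candidates per position — 1:baukri {PREP,ADJ}; 2:zeigrou {NOUN,ADJ}; 3:zeigrou {NOUN,ADJ}; 4:reitrish {PREP}; 5:reitrish {PREP}; 6:nau {ADJ}; 7:neeklois {NOUN}; 8:bupiash {ADJ,PREP}; 9:raul {NOUN}; 10:steemeip {NOUN,ADJ}.
At position 1, choosing ADJ makes rule 5 impossible to satisfy; hence PREP.
At position 8, choosing ADJ makes rule 5 impossible to satisfy; hence PREP.
At position 10, choosing ADJ makes rule 2 impossible to satisfy; hence NOUN.
At position 2, choosing NOUN makes rule 1 impossible to satisfy; hence ADJ.
At position 3, choosing NOUN makes rule 1 impossible to satisfy; hence ADJ.
That leaves exactly one tagging: PREP ADJ ADJ PREP PREP ADJ NOUN PREP NOUN NOUN.
Checking: rule 1 satisfied; rule 2 satisfied; rule 3 satisfied; rule 4 satisfied; rule 5 satisfied.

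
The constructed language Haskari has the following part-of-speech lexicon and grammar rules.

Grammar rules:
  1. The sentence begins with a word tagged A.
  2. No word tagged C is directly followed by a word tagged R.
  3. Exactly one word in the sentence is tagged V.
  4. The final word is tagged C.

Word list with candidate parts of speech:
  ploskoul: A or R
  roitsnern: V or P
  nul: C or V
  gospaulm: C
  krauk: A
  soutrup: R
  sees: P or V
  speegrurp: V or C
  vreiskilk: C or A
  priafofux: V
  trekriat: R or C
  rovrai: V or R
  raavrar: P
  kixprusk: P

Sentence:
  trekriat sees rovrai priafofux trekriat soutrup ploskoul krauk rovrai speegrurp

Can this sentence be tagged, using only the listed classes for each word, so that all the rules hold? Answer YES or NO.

Candidates per position — 1:trekriat {R,C}; 2:sees {P,V}; 3:rovrai {V,R}; 4:priafofux {V}; 5:trekriat {R,C}; 6:soutrup {R}; 7:ploskoul {A,R}; 8:krauk {A}; 9:rovrai {V,R}; 10:speegrurp {V,C}.
Rule 1 cannot be satisfied by any choice of tags from the lexicon.
So there is no consistent tagging.

NO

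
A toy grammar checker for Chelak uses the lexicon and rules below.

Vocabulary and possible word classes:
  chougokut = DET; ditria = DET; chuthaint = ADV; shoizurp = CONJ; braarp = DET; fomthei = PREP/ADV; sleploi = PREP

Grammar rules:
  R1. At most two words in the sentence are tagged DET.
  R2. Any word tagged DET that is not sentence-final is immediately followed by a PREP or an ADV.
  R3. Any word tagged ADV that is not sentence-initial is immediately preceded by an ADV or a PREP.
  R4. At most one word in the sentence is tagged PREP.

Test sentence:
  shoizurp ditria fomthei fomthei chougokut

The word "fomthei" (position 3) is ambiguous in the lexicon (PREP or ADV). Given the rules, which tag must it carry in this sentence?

Candidates per position — 1:shoizurp {CONJ}; 2:ditria {DET}; 3:fomthei {PREP,ADV}; 4:fomthei {PREP,ADV}; 5:chougokut {DET}.
Position 3: ADV is ruled out by rule 3; that leaves PREP.
Position 4: PREP is ruled out by rule 4; that leaves ADV.
The unique satisfying tagging is: CONJ DET PREP ADV DET.
Verifying each rule — rule 1 holds; rule 2 holds; rule 3 holds; rule 4 holds.

PREP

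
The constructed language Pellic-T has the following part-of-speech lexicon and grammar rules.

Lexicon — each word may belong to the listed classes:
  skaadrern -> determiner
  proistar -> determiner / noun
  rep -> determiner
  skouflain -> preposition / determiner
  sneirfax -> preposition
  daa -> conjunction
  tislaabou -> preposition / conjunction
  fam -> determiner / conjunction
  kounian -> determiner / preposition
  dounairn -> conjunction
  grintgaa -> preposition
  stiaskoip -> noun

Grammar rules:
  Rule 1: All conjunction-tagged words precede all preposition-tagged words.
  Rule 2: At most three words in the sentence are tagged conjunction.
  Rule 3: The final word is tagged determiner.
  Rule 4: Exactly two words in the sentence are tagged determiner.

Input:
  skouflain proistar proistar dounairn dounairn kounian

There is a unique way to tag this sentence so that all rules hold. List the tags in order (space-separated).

Candidates per position — 1:skouflain {preposition,determiner}; 2:proistar {determiner,noun}; 3:proistar {determiner,noun}; 4:dounairn {conjunction}; 5:dounairn {conjunction}; 6:kounian {determiner,preposition}.
At position 1, choosing preposition makes rule 1 impossible to satisfy; hence determiner.
At position 6, choosing preposition makes rule 3 impossible to satisfy; hence determiner.
At position 2, choosing determiner makes rule 4 impossible to satisfy; hence noun.
At position 3, choosing determiner makes rule 4 impossible to satisfy; hence noun.
The only consistent sequence is: determiner noun noun conjunction conjunction determiner.
Check: rule 1 ok; rule 2 ok; rule 3 ok; rule 4 ok.

determiner noun noun conjunction conjunction determiner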